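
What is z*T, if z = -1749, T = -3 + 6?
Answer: -5247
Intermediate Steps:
T = 3
z*T = -1749*3 = -5247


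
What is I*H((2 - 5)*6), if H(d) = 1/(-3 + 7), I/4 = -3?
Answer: -3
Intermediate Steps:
I = -12 (I = 4*(-3) = -12)
H(d) = ¼ (H(d) = 1/4 = ¼)
I*H((2 - 5)*6) = -12*¼ = -3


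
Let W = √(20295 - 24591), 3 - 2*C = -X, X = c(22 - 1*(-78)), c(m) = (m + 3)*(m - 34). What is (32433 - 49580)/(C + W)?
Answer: -77744498/15423595 + 137176*I*√1074/46270785 ≈ -5.0406 + 0.097157*I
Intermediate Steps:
c(m) = (-34 + m)*(3 + m) (c(m) = (3 + m)*(-34 + m) = (-34 + m)*(3 + m))
X = 6798 (X = -102 + (22 - 1*(-78))² - 31*(22 - 1*(-78)) = -102 + (22 + 78)² - 31*(22 + 78) = -102 + 100² - 31*100 = -102 + 10000 - 3100 = 6798)
C = 6801/2 (C = 3/2 - (-1)*6798/2 = 3/2 - ½*(-6798) = 3/2 + 3399 = 6801/2 ≈ 3400.5)
W = 2*I*√1074 (W = √(-4296) = 2*I*√1074 ≈ 65.544*I)
(32433 - 49580)/(C + W) = (32433 - 49580)/(6801/2 + 2*I*√1074) = -17147/(6801/2 + 2*I*√1074)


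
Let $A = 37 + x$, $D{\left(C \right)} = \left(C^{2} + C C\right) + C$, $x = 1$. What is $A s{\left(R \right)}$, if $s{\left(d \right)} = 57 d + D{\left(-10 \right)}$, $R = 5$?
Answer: $18050$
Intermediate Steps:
$D{\left(C \right)} = C + 2 C^{2}$ ($D{\left(C \right)} = \left(C^{2} + C^{2}\right) + C = 2 C^{2} + C = C + 2 C^{2}$)
$s{\left(d \right)} = 190 + 57 d$ ($s{\left(d \right)} = 57 d - 10 \left(1 + 2 \left(-10\right)\right) = 57 d - 10 \left(1 - 20\right) = 57 d - -190 = 57 d + 190 = 190 + 57 d$)
$A = 38$ ($A = 37 + 1 = 38$)
$A s{\left(R \right)} = 38 \left(190 + 57 \cdot 5\right) = 38 \left(190 + 285\right) = 38 \cdot 475 = 18050$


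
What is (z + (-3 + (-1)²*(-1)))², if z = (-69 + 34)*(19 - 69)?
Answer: 3048516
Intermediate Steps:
z = 1750 (z = -35*(-50) = 1750)
(z + (-3 + (-1)²*(-1)))² = (1750 + (-3 + (-1)²*(-1)))² = (1750 + (-3 + 1*(-1)))² = (1750 + (-3 - 1))² = (1750 - 4)² = 1746² = 3048516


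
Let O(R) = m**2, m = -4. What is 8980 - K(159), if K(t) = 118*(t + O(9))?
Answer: -11670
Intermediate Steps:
O(R) = 16 (O(R) = (-4)**2 = 16)
K(t) = 1888 + 118*t (K(t) = 118*(t + 16) = 118*(16 + t) = 1888 + 118*t)
8980 - K(159) = 8980 - (1888 + 118*159) = 8980 - (1888 + 18762) = 8980 - 1*20650 = 8980 - 20650 = -11670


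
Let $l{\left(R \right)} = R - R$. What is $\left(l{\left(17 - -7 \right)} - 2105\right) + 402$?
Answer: $-1703$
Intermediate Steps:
$l{\left(R \right)} = 0$
$\left(l{\left(17 - -7 \right)} - 2105\right) + 402 = \left(0 - 2105\right) + 402 = -2105 + 402 = -1703$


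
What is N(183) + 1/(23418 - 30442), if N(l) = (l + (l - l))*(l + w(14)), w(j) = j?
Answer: 253222223/7024 ≈ 36051.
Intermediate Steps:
N(l) = l*(14 + l) (N(l) = (l + (l - l))*(l + 14) = (l + 0)*(14 + l) = l*(14 + l))
N(183) + 1/(23418 - 30442) = 183*(14 + 183) + 1/(23418 - 30442) = 183*197 + 1/(-7024) = 36051 - 1/7024 = 253222223/7024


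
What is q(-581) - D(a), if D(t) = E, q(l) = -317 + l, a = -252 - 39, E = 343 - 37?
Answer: -1204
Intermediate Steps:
E = 306
a = -291
D(t) = 306
q(-581) - D(a) = (-317 - 581) - 1*306 = -898 - 306 = -1204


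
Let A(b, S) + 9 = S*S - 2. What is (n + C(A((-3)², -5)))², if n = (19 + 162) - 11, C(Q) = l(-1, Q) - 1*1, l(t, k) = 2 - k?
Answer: 24649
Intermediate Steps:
A(b, S) = -11 + S² (A(b, S) = -9 + (S*S - 2) = -9 + (S² - 2) = -9 + (-2 + S²) = -11 + S²)
C(Q) = 1 - Q (C(Q) = (2 - Q) - 1*1 = (2 - Q) - 1 = 1 - Q)
n = 170 (n = 181 - 11 = 170)
(n + C(A((-3)², -5)))² = (170 + (1 - (-11 + (-5)²)))² = (170 + (1 - (-11 + 25)))² = (170 + (1 - 1*14))² = (170 + (1 - 14))² = (170 - 13)² = 157² = 24649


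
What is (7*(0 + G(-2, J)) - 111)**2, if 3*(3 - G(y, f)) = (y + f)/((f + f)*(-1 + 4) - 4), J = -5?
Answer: 85174441/10404 ≈ 8186.7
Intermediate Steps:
G(y, f) = 3 - (f + y)/(3*(-4 + 6*f)) (G(y, f) = 3 - (y + f)/(3*((f + f)*(-1 + 4) - 4)) = 3 - (f + y)/(3*((2*f)*3 - 4)) = 3 - (f + y)/(3*(6*f - 4)) = 3 - (f + y)/(3*(-4 + 6*f)))
(7*(0 + G(-2, J)) - 111)**2 = (7*(0 + (-36 - 1*(-2) + 53*(-5))/(6*(-2 + 3*(-5)))) - 111)**2 = (7*(0 + (-36 + 2 - 265)/(6*(-2 - 15))) - 111)**2 = (7*(0 + (1/6)*(-299)/(-17)) - 111)**2 = (7*(0 + (1/6)*(-1/17)*(-299)) - 111)**2 = (7*(0 + 299/102) - 111)**2 = (7*(299/102) - 111)**2 = (2093/102 - 111)**2 = (-9229/102)**2 = 85174441/10404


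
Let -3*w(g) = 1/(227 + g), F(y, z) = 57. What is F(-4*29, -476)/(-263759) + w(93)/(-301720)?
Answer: -16509854641/76398110860800 ≈ -0.00021610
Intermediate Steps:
w(g) = -1/(3*(227 + g))
F(-4*29, -476)/(-263759) + w(93)/(-301720) = 57/(-263759) - 1/(681 + 3*93)/(-301720) = 57*(-1/263759) - 1/(681 + 279)*(-1/301720) = -57/263759 - 1/960*(-1/301720) = -57/263759 + 1/289651200 = -16509854641/76398110860800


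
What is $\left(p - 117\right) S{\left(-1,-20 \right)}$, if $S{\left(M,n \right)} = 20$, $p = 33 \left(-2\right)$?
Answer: $-3660$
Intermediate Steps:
$p = -66$
$\left(p - 117\right) S{\left(-1,-20 \right)} = \left(-66 - 117\right) 20 = \left(-183\right) 20 = -3660$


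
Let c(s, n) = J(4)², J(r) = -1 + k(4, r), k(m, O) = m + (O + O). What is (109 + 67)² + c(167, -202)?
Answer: 31097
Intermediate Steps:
k(m, O) = m + 2*O
J(r) = 3 + 2*r (J(r) = -1 + (4 + 2*r) = 3 + 2*r)
c(s, n) = 121 (c(s, n) = (3 + 2*4)² = (3 + 8)² = 11² = 121)
(109 + 67)² + c(167, -202) = (109 + 67)² + 121 = 176² + 121 = 30976 + 121 = 31097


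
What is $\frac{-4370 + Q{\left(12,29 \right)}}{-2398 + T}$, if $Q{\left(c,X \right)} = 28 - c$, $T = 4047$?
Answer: $- \frac{4354}{1649} \approx -2.6404$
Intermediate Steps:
$\frac{-4370 + Q{\left(12,29 \right)}}{-2398 + T} = \frac{-4370 + \left(28 - 12\right)}{-2398 + 4047} = \frac{-4370 + \left(28 - 12\right)}{1649} = \left(-4370 + 16\right) \frac{1}{1649} = \left(-4354\right) \frac{1}{1649} = - \frac{4354}{1649}$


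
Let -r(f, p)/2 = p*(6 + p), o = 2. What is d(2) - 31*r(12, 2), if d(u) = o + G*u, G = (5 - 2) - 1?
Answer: 998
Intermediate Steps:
r(f, p) = -2*p*(6 + p)
G = 2 (G = 3 - 1 = 2)
d(u) = 2 + 2*u
d(2) - 31*r(12, 2) = (2 + 2*2) - (-62)*2*(6 + 2) = (2 + 4) - (-62)*2*8 = 6 - 31*(-32) = 6 + 992 = 998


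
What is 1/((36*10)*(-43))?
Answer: -1/15480 ≈ -6.4599e-5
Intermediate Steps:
1/((36*10)*(-43)) = 1/(360*(-43)) = 1/(-15480) = -1/15480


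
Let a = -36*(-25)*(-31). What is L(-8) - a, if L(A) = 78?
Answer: 27978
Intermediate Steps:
a = -27900 (a = 900*(-31) = -27900)
L(-8) - a = 78 - 1*(-27900) = 78 + 27900 = 27978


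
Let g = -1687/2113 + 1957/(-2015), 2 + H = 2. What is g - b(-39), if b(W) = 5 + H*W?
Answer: -28822921/4257695 ≈ -6.7696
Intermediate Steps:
H = 0 (H = -2 + 2 = 0)
b(W) = 5 (b(W) = 5 + 0*W = 5 + 0 = 5)
g = -7534446/4257695 (g = -1687*1/2113 + 1957*(-1/2015) = -1687/2113 - 1957/2015 = -7534446/4257695 ≈ -1.7696)
g - b(-39) = -7534446/4257695 - 1*5 = -7534446/4257695 - 5 = -28822921/4257695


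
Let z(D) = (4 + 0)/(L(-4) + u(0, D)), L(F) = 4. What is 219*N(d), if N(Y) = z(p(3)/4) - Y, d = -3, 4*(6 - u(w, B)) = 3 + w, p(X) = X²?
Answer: 27813/37 ≈ 751.70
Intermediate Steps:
u(w, B) = 21/4 - w/4 (u(w, B) = 6 - (3 + w)/4 = 6 + (-¾ - w/4) = 21/4 - w/4)
z(D) = 16/37 (z(D) = (4 + 0)/(4 + (21/4 - ¼*0)) = 4/(4 + (21/4 + 0)) = 4/(4 + 21/4) = 4/(37/4) = 4*(4/37) = 16/37)
N(Y) = 16/37 - Y
219*N(d) = 219*(16/37 - 1*(-3)) = 219*(16/37 + 3) = 219*(127/37) = 27813/37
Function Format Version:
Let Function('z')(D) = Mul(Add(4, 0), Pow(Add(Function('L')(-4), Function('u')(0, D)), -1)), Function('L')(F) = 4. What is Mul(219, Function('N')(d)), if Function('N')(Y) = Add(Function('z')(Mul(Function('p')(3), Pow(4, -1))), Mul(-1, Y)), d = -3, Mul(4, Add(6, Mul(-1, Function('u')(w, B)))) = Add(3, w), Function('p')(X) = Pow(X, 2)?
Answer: Rational(27813, 37) ≈ 751.70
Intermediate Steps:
Function('u')(w, B) = Add(Rational(21, 4), Mul(Rational(-1, 4), w)) (Function('u')(w, B) = Add(6, Mul(Rational(-1, 4), Add(3, w))) = Add(6, Add(Rational(-3, 4), Mul(Rational(-1, 4), w))) = Add(Rational(21, 4), Mul(Rational(-1, 4), w)))
Function('z')(D) = Rational(16, 37) (Function('z')(D) = Mul(Add(4, 0), Pow(Add(4, Add(Rational(21, 4), Mul(Rational(-1, 4), 0))), -1)) = Mul(4, Pow(Add(4, Add(Rational(21, 4), 0)), -1)) = Mul(4, Pow(Add(4, Rational(21, 4)), -1)) = Mul(4, Pow(Rational(37, 4), -1)) = Mul(4, Rational(4, 37)) = Rational(16, 37))
Function('N')(Y) = Add(Rational(16, 37), Mul(-1, Y))
Mul(219, Function('N')(d)) = Mul(219, Add(Rational(16, 37), Mul(-1, -3))) = Mul(219, Add(Rational(16, 37), 3)) = Mul(219, Rational(127, 37)) = Rational(27813, 37)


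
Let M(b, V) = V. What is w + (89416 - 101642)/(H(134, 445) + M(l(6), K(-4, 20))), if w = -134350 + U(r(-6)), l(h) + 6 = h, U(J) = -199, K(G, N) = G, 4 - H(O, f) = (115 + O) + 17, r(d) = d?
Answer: -17888904/133 ≈ -1.3450e+5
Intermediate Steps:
H(O, f) = -128 - O (H(O, f) = 4 - ((115 + O) + 17) = 4 - (132 + O) = 4 + (-132 - O) = -128 - O)
l(h) = -6 + h
w = -134549 (w = -134350 - 199 = -134549)
w + (89416 - 101642)/(H(134, 445) + M(l(6), K(-4, 20))) = -134549 + (89416 - 101642)/((-128 - 1*134) - 4) = -134549 - 12226/((-128 - 134) - 4) = -134549 - 12226/(-262 - 4) = -134549 - 12226/(-266) = -134549 - 12226*(-1/266) = -134549 + 6113/133 = -17888904/133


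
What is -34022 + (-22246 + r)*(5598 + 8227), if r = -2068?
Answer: -336175072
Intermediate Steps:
-34022 + (-22246 + r)*(5598 + 8227) = -34022 + (-22246 - 2068)*(5598 + 8227) = -34022 - 24314*13825 = -34022 - 336141050 = -336175072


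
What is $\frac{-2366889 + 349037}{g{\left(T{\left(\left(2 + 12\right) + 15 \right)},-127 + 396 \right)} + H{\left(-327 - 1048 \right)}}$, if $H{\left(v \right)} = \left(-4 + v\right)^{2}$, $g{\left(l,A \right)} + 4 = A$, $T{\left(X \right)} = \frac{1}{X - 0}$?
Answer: $- \frac{1008926}{950953} \approx -1.061$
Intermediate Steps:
$T{\left(X \right)} = \frac{1}{X}$ ($T{\left(X \right)} = \frac{1}{X + 0} = \frac{1}{X}$)
$g{\left(l,A \right)} = -4 + A$
$\frac{-2366889 + 349037}{g{\left(T{\left(\left(2 + 12\right) + 15 \right)},-127 + 396 \right)} + H{\left(-327 - 1048 \right)}} = \frac{-2366889 + 349037}{\left(-4 + \left(-127 + 396\right)\right) + \left(-4 - 1375\right)^{2}} = - \frac{2017852}{\left(-4 + 269\right) + \left(-4 - 1375\right)^{2}} = - \frac{2017852}{265 + \left(-4 - 1375\right)^{2}} = - \frac{2017852}{265 + \left(-1379\right)^{2}} = - \frac{2017852}{265 + 1901641} = - \frac{2017852}{1901906} = \left(-2017852\right) \frac{1}{1901906} = - \frac{1008926}{950953}$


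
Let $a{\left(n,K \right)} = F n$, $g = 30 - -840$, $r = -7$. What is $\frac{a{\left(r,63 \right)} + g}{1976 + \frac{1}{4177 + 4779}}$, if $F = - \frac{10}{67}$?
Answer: $\frac{522672160}{1185702819} \approx 0.44081$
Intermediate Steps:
$F = - \frac{10}{67}$ ($F = \left(-10\right) \frac{1}{67} = - \frac{10}{67} \approx -0.14925$)
$g = 870$ ($g = 30 + 840 = 870$)
$a{\left(n,K \right)} = - \frac{10 n}{67}$
$\frac{a{\left(r,63 \right)} + g}{1976 + \frac{1}{4177 + 4779}} = \frac{\left(- \frac{10}{67}\right) \left(-7\right) + 870}{1976 + \frac{1}{4177 + 4779}} = \frac{\frac{70}{67} + 870}{1976 + \frac{1}{8956}} = \frac{58360}{67 \left(1976 + \frac{1}{8956}\right)} = \frac{58360}{67 \cdot \frac{17697057}{8956}} = \frac{58360}{67} \cdot \frac{8956}{17697057} = \frac{522672160}{1185702819}$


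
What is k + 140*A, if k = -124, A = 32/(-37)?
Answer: -9068/37 ≈ -245.08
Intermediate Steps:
A = -32/37 (A = 32*(-1/37) = -32/37 ≈ -0.86486)
k + 140*A = -124 + 140*(-32/37) = -124 - 4480/37 = -9068/37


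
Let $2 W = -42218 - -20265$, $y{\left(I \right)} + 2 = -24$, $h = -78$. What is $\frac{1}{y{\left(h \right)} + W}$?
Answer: $- \frac{2}{22005} \approx -9.0888 \cdot 10^{-5}$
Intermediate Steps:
$y{\left(I \right)} = -26$ ($y{\left(I \right)} = -2 - 24 = -26$)
$W = - \frac{21953}{2}$ ($W = \frac{-42218 - -20265}{2} = \frac{-42218 + 20265}{2} = \frac{1}{2} \left(-21953\right) = - \frac{21953}{2} \approx -10977.0$)
$\frac{1}{y{\left(h \right)} + W} = \frac{1}{-26 - \frac{21953}{2}} = \frac{1}{- \frac{22005}{2}} = - \frac{2}{22005}$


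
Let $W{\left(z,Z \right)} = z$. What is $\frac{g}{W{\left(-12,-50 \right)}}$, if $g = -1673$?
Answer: $\frac{1673}{12} \approx 139.42$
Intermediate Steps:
$\frac{g}{W{\left(-12,-50 \right)}} = - \frac{1673}{-12} = \left(-1673\right) \left(- \frac{1}{12}\right) = \frac{1673}{12}$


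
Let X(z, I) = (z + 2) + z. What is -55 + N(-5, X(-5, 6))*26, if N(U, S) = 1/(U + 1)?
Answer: -123/2 ≈ -61.500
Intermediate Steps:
X(z, I) = 2 + 2*z (X(z, I) = (2 + z) + z = 2 + 2*z)
N(U, S) = 1/(1 + U)
-55 + N(-5, X(-5, 6))*26 = -55 + 26/(1 - 5) = -55 + 26/(-4) = -55 - ¼*26 = -55 - 13/2 = -123/2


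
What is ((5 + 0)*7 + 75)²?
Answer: 12100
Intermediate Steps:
((5 + 0)*7 + 75)² = (5*7 + 75)² = (35 + 75)² = 110² = 12100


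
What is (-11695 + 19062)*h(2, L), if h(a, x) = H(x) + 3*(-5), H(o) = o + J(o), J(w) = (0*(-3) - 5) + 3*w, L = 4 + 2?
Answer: 29468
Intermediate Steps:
L = 6
J(w) = -5 + 3*w (J(w) = (0 - 5) + 3*w = -5 + 3*w)
H(o) = -5 + 4*o (H(o) = o + (-5 + 3*o) = -5 + 4*o)
h(a, x) = -20 + 4*x (h(a, x) = (-5 + 4*x) + 3*(-5) = (-5 + 4*x) - 15 = -20 + 4*x)
(-11695 + 19062)*h(2, L) = (-11695 + 19062)*(-20 + 4*6) = 7367*(-20 + 24) = 7367*4 = 29468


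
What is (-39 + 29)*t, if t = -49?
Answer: 490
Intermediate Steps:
(-39 + 29)*t = (-39 + 29)*(-49) = -10*(-49) = 490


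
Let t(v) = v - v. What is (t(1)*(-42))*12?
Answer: 0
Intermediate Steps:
t(v) = 0
(t(1)*(-42))*12 = (0*(-42))*12 = 0*12 = 0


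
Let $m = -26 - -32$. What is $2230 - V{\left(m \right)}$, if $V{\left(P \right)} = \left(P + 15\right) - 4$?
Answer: $2213$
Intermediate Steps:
$m = 6$ ($m = -26 + 32 = 6$)
$V{\left(P \right)} = 11 + P$ ($V{\left(P \right)} = \left(15 + P\right) - 4 = 11 + P$)
$2230 - V{\left(m \right)} = 2230 - \left(11 + 6\right) = 2230 - 17 = 2213$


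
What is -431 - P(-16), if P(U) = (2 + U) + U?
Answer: -401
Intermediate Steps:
P(U) = 2 + 2*U
-431 - P(-16) = -431 - (2 + 2*(-16)) = -431 - (2 - 32) = -431 - 1*(-30) = -431 + 30 = -401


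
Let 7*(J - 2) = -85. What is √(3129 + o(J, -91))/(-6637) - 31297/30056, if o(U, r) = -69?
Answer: -1841/1768 - 6*√85/6637 ≈ -1.0496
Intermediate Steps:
J = -71/7 (J = 2 + (⅐)*(-85) = 2 - 85/7 = -71/7 ≈ -10.143)
√(3129 + o(J, -91))/(-6637) - 31297/30056 = √(3129 - 69)/(-6637) - 31297/30056 = √3060*(-1/6637) - 31297*1/30056 = (6*√85)*(-1/6637) - 1841/1768 = -6*√85/6637 - 1841/1768 = -1841/1768 - 6*√85/6637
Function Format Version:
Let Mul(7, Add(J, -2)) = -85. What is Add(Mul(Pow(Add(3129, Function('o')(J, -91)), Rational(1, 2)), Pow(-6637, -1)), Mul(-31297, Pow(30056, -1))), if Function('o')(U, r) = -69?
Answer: Add(Rational(-1841, 1768), Mul(Rational(-6, 6637), Pow(85, Rational(1, 2)))) ≈ -1.0496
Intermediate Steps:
J = Rational(-71, 7) (J = Add(2, Mul(Rational(1, 7), -85)) = Add(2, Rational(-85, 7)) = Rational(-71, 7) ≈ -10.143)
Add(Mul(Pow(Add(3129, Function('o')(J, -91)), Rational(1, 2)), Pow(-6637, -1)), Mul(-31297, Pow(30056, -1))) = Add(Mul(Pow(Add(3129, -69), Rational(1, 2)), Pow(-6637, -1)), Mul(-31297, Pow(30056, -1))) = Add(Mul(Pow(3060, Rational(1, 2)), Rational(-1, 6637)), Mul(-31297, Rational(1, 30056))) = Add(Mul(Mul(6, Pow(85, Rational(1, 2))), Rational(-1, 6637)), Rational(-1841, 1768)) = Add(Mul(Rational(-6, 6637), Pow(85, Rational(1, 2))), Rational(-1841, 1768)) = Add(Rational(-1841, 1768), Mul(Rational(-6, 6637), Pow(85, Rational(1, 2))))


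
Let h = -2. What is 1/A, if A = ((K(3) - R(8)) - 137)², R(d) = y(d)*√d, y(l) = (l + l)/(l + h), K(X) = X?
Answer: 364761/6487658116 - 7236*√2/1621914529 ≈ 4.9914e-5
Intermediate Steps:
y(l) = 2*l/(-2 + l) (y(l) = (l + l)/(l - 2) = (2*l)/(-2 + l) = 2*l/(-2 + l))
R(d) = 2*d^(3/2)/(-2 + d) (R(d) = (2*d/(-2 + d))*√d = 2*d^(3/2)/(-2 + d))
A = (-134 - 16*√2/3)² (A = ((3 - 2*8^(3/2)/(-2 + 8)) - 137)² = ((3 - 2*16*√2/6) - 137)² = ((3 - 16*√2/3) - 137)² = (-134 - 16*√2/3)² ≈ 20034.)
1/A = 1/(162116/9 + 4288*√2/3)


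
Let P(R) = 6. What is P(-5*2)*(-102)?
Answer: -612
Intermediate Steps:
P(-5*2)*(-102) = 6*(-102) = -612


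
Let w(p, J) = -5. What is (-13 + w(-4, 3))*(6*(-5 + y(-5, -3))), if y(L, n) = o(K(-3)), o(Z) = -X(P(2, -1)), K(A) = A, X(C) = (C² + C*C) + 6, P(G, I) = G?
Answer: 2052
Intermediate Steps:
X(C) = 6 + 2*C² (X(C) = (C² + C²) + 6 = 2*C² + 6 = 6 + 2*C²)
o(Z) = -14 (o(Z) = -(6 + 2*2²) = -(6 + 2*4) = -(6 + 8) = -1*14 = -14)
y(L, n) = -14
(-13 + w(-4, 3))*(6*(-5 + y(-5, -3))) = (-13 - 5)*(6*(-5 - 14)) = -108*(-19) = -18*(-114) = 2052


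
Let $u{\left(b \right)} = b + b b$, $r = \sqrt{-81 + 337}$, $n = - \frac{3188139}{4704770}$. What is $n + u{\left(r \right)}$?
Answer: $\frac{1276509301}{4704770} \approx 271.32$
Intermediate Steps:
$n = - \frac{3188139}{4704770}$ ($n = \left(-3188139\right) \frac{1}{4704770} = - \frac{3188139}{4704770} \approx -0.67764$)
$r = 16$ ($r = \sqrt{256} = 16$)
$u{\left(b \right)} = b + b^{2}$
$n + u{\left(r \right)} = - \frac{3188139}{4704770} + 16 \left(1 + 16\right) = - \frac{3188139}{4704770} + 16 \cdot 17 = - \frac{3188139}{4704770} + 272 = \frac{1276509301}{4704770}$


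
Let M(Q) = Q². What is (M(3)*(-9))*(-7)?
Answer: 567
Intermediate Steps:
(M(3)*(-9))*(-7) = (3²*(-9))*(-7) = (9*(-9))*(-7) = -81*(-7) = 567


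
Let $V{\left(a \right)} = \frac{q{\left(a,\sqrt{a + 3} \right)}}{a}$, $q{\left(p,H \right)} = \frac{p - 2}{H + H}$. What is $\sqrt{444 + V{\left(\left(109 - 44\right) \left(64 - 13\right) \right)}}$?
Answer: $\frac{\sqrt{5968432540652400 + 2024458345 \sqrt{3318}}}{3666390} \approx 21.072$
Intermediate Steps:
$q{\left(p,H \right)} = \frac{-2 + p}{2 H}$
$V{\left(a \right)} = \frac{-2 + a}{2 a \sqrt{3 + a}}$ ($V{\left(a \right)} = \frac{\frac{1}{2} \frac{1}{\sqrt{a + 3}} \left(-2 + a\right)}{a} = \frac{\frac{1}{2} \frac{1}{\sqrt{3 + a}} \left(-2 + a\right)}{a} = \frac{-2 + a}{2 a \sqrt{3 + a}}$)
$\sqrt{444 + V{\left(\left(109 - 44\right) \left(64 - 13\right) \right)}} = \sqrt{444 + \frac{-2 + \left(109 - 44\right) \left(64 - 13\right)}{2 \left(109 - 44\right) \left(64 - 13\right) \sqrt{3 + \left(109 - 44\right) \left(64 - 13\right)}}} = \sqrt{444 + \frac{-2 + 65 \cdot 51}{2 \cdot 65 \cdot 51 \sqrt{3 + 65 \cdot 51}}} = \sqrt{444 + \frac{-2 + 3315}{2 \cdot 3315 \sqrt{3 + 3315}}} = \sqrt{444 + \frac{1}{2} \cdot \frac{1}{3315} \frac{1}{\sqrt{3318}} \cdot 3313} = \sqrt{444 + \frac{1}{2} \cdot \frac{1}{3315} \frac{\sqrt{3318}}{3318} \cdot 3313} = \sqrt{444 + \frac{3313 \sqrt{3318}}{21998340}}$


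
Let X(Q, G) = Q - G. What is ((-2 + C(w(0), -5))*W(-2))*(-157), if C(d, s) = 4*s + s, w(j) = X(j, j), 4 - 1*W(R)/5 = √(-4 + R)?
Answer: 84780 - 21195*I*√6 ≈ 84780.0 - 51917.0*I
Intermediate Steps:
W(R) = 20 - 5*√(-4 + R)
w(j) = 0 (w(j) = j - j = 0)
C(d, s) = 5*s
((-2 + C(w(0), -5))*W(-2))*(-157) = ((-2 + 5*(-5))*(20 - 5*√(-4 - 2)))*(-157) = ((-2 - 25)*(20 - 5*I*√6))*(-157) = -27*(20 - 5*I*√6)*(-157) = (-540 + 135*I*√6)*(-157) = 84780 - 21195*I*√6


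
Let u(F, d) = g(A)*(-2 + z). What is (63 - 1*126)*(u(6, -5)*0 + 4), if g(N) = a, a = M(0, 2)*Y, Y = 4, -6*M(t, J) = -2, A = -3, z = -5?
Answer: -252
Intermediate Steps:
M(t, J) = ⅓ (M(t, J) = -⅙*(-2) = ⅓)
a = 4/3 (a = (⅓)*4 = 4/3 ≈ 1.3333)
g(N) = 4/3
u(F, d) = -28/3 (u(F, d) = 4*(-2 - 5)/3 = (4/3)*(-7) = -28/3)
(63 - 1*126)*(u(6, -5)*0 + 4) = (63 - 1*126)*(-28/3*0 + 4) = (63 - 126)*(0 + 4) = -63*4 = -252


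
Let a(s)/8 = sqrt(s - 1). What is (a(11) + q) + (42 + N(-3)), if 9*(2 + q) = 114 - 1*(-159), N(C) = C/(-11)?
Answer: 2330/33 + 8*sqrt(10) ≈ 95.904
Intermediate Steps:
N(C) = -C/11 (N(C) = C*(-1/11) = -C/11)
q = 85/3 (q = -2 + (114 - 1*(-159))/9 = -2 + (114 + 159)/9 = -2 + (1/9)*273 = -2 + 91/3 = 85/3 ≈ 28.333)
a(s) = 8*sqrt(-1 + s) (a(s) = 8*sqrt(s - 1) = 8*sqrt(-1 + s))
(a(11) + q) + (42 + N(-3)) = (8*sqrt(-1 + 11) + 85/3) + (42 - 1/11*(-3)) = (8*sqrt(10) + 85/3) + (42 + 3/11) = (85/3 + 8*sqrt(10)) + 465/11 = 2330/33 + 8*sqrt(10)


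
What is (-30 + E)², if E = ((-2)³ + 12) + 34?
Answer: 64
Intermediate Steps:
E = 38 (E = (-8 + 12) + 34 = 4 + 34 = 38)
(-30 + E)² = (-30 + 38)² = 8² = 64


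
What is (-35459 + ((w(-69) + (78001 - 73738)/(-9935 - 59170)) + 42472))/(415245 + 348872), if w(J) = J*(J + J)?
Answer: 380882304/17601435095 ≈ 0.021639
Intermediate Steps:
w(J) = 2*J² (w(J) = J*(2*J) = 2*J²)
(-35459 + ((w(-69) + (78001 - 73738)/(-9935 - 59170)) + 42472))/(415245 + 348872) = (-35459 + ((2*(-69)² + (78001 - 73738)/(-9935 - 59170)) + 42472))/(415245 + 348872) = (-35459 + ((2*4761 + 4263/(-69105)) + 42472))/764117 = (-35459 + ((9522 + 4263*(-1/69105)) + 42472))*(1/764117) = (-35459 + ((9522 - 1421/23035) + 42472))*(1/764117) = (-35459 + (219337849/23035 + 42472))*(1/764117) = (-35459 + 1197680369/23035)*(1/764117) = (380882304/23035)*(1/764117) = 380882304/17601435095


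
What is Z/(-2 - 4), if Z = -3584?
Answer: 1792/3 ≈ 597.33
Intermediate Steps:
Z/(-2 - 4) = -3584/(-2 - 4) = -3584/(-6) = -⅙*(-3584) = 1792/3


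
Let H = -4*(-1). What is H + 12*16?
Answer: 196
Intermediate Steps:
H = 4
H + 12*16 = 4 + 12*16 = 4 + 192 = 196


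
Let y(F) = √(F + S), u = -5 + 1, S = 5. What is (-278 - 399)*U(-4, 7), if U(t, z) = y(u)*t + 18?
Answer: -9478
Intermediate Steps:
u = -4
y(F) = √(5 + F) (y(F) = √(F + 5) = √(5 + F))
U(t, z) = 18 + t (U(t, z) = √(5 - 4)*t + 18 = √1*t + 18 = 1*t + 18 = t + 18 = 18 + t)
(-278 - 399)*U(-4, 7) = (-278 - 399)*(18 - 4) = -677*14 = -9478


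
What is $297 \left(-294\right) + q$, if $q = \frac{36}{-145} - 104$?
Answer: $- \frac{12676226}{145} \approx -87422.0$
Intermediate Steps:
$q = - \frac{15116}{145}$ ($q = 36 \left(- \frac{1}{145}\right) - 104 = - \frac{36}{145} - 104 = - \frac{15116}{145} \approx -104.25$)
$297 \left(-294\right) + q = 297 \left(-294\right) - \frac{15116}{145} = -87318 - \frac{15116}{145} = - \frac{12676226}{145}$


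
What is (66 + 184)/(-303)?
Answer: -250/303 ≈ -0.82508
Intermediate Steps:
(66 + 184)/(-303) = 250*(-1/303) = -250/303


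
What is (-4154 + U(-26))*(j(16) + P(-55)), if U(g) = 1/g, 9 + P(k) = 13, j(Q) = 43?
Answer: -5076235/26 ≈ -1.9524e+5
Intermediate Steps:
P(k) = 4 (P(k) = -9 + 13 = 4)
(-4154 + U(-26))*(j(16) + P(-55)) = (-4154 + 1/(-26))*(43 + 4) = (-4154 - 1/26)*47 = -108005/26*47 = -5076235/26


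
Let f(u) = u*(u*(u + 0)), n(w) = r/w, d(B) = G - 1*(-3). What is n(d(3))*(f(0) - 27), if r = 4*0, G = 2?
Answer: 0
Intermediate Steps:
r = 0
d(B) = 5 (d(B) = 2 - 1*(-3) = 2 + 3 = 5)
n(w) = 0 (n(w) = 0/w = 0)
f(u) = u³ (f(u) = u*(u*u) = u*u² = u³)
n(d(3))*(f(0) - 27) = 0*(0³ - 27) = 0*(0 - 27) = 0*(-27) = 0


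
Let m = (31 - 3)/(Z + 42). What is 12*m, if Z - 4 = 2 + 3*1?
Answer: 112/17 ≈ 6.5882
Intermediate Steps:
Z = 9 (Z = 4 + (2 + 3*1) = 4 + (2 + 3) = 4 + 5 = 9)
m = 28/51 (m = (31 - 3)/(9 + 42) = 28/51 ≈ 0.54902)
12*m = 12*(28/51) = 112/17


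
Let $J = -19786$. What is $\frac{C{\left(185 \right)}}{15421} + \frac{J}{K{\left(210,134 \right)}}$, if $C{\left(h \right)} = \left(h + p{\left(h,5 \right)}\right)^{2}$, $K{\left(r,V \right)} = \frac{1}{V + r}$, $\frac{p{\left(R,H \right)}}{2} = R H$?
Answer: $- \frac{104957106439}{15421} \approx -6.8061 \cdot 10^{6}$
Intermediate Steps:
$p{\left(R,H \right)} = 2 H R$ ($p{\left(R,H \right)} = 2 R H = 2 H R$)
$C{\left(h \right)} = 121 h^{2}$ ($C{\left(h \right)} = \left(h + 2 \cdot 5 h\right)^{2} = \left(h + 10 h\right)^{2} = \left(11 h\right)^{2} = 121 h^{2}$)
$\frac{C{\left(185 \right)}}{15421} + \frac{J}{K{\left(210,134 \right)}} = \frac{121 \cdot 185^{2}}{15421} - \frac{19786}{\frac{1}{134 + 210}} = 121 \cdot 34225 \cdot \frac{1}{15421} - \frac{19786}{\frac{1}{344}} = 4141225 \cdot \frac{1}{15421} - 19786 \frac{1}{\frac{1}{344}} = \frac{4141225}{15421} - 6806384 = - \frac{104957106439}{15421}$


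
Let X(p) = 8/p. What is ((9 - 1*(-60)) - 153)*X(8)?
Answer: -84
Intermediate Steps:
((9 - 1*(-60)) - 153)*X(8) = ((9 - 1*(-60)) - 153)*(8/8) = ((9 + 60) - 153)*(8*(⅛)) = (69 - 153)*1 = -84*1 = -84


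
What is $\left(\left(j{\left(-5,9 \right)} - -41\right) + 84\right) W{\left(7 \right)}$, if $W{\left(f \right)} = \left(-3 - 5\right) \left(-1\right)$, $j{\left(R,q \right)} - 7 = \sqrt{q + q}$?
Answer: $1056 + 24 \sqrt{2} \approx 1089.9$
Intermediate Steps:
$j{\left(R,q \right)} = 7 + \sqrt{2} \sqrt{q}$ ($j{\left(R,q \right)} = 7 + \sqrt{q + q} = 7 + \sqrt{2 q} = 7 + \sqrt{2} \sqrt{q}$)
$W{\left(f \right)} = 8$ ($W{\left(f \right)} = \left(-8\right) \left(-1\right) = 8$)
$\left(\left(j{\left(-5,9 \right)} - -41\right) + 84\right) W{\left(7 \right)} = \left(\left(\left(7 + \sqrt{2} \sqrt{9}\right) - -41\right) + 84\right) 8 = \left(\left(\left(7 + \sqrt{2} \cdot 3\right) + 41\right) + 84\right) 8 = \left(\left(\left(7 + 3 \sqrt{2}\right) + 41\right) + 84\right) 8 = \left(\left(48 + 3 \sqrt{2}\right) + 84\right) 8 = \left(132 + 3 \sqrt{2}\right) 8 = 1056 + 24 \sqrt{2}$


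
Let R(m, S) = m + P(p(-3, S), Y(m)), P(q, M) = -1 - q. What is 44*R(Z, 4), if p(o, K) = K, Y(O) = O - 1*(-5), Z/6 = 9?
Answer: 2156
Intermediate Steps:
Z = 54 (Z = 6*9 = 54)
Y(O) = 5 + O (Y(O) = O + 5 = 5 + O)
R(m, S) = -1 + m - S (R(m, S) = m + (-1 - S) = -1 + m - S)
44*R(Z, 4) = 44*(-1 + 54 - 1*4) = 44*(-1 + 54 - 4) = 44*49 = 2156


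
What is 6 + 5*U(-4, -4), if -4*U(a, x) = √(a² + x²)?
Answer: 6 - 5*√2 ≈ -1.0711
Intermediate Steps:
U(a, x) = -√(a² + x²)/4
6 + 5*U(-4, -4) = 6 + 5*(-√((-4)² + (-4)²)/4) = 6 + 5*(-√(16 + 16)/4) = 6 + 5*(-√2) = 6 - 5*√2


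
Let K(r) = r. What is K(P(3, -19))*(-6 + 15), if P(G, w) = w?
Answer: -171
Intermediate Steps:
K(P(3, -19))*(-6 + 15) = -19*(-6 + 15) = -19*9 = -171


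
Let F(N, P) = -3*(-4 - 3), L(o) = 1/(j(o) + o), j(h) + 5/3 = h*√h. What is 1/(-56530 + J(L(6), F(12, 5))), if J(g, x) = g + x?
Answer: -50151757/2834026738234 - 27*√6/2834026738234 ≈ -1.7696e-5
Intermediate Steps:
j(h) = -5/3 + h^(3/2) (j(h) = -5/3 + h*√h = -5/3 + h^(3/2))
L(o) = 1/(-5/3 + o + o^(3/2)) (L(o) = 1/((-5/3 + o^(3/2)) + o) = 1/(-5/3 + o + o^(3/2)))
F(N, P) = 21 (F(N, P) = -3*(-7) = 21)
1/(-56530 + J(L(6), F(12, 5))) = 1/(-56530 + (3/(-5 + 3*6 + 3*6^(3/2)) + 21)) = 1/(-56530 + (3/(-5 + 18 + 3*(6*√6)) + 21)) = 1/(-56530 + (3/(-5 + 18 + 18*√6) + 21)) = 1/(-56530 + (3/(13 + 18*√6) + 21)) = 1/(-56530 + (21 + 3/(13 + 18*√6))) = 1/(-56509 + 3/(13 + 18*√6))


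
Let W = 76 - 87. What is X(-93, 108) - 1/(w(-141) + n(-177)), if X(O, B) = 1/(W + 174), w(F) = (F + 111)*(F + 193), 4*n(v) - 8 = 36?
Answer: 1712/252487 ≈ 0.0067805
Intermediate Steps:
n(v) = 11 (n(v) = 2 + (¼)*36 = 2 + 9 = 11)
w(F) = (111 + F)*(193 + F)
W = -11
X(O, B) = 1/163 (X(O, B) = 1/(-11 + 174) = 1/163)
X(-93, 108) - 1/(w(-141) + n(-177)) = 1/163 - 1/((21423 + (-141)² + 304*(-141)) + 11) = 1/163 - 1/((21423 + 19881 - 42864) + 11) = 1/163 - 1/(-1560 + 11) = 1/163 - 1/(-1549) = 1/163 - 1*(-1/1549) = 1/163 + 1/1549 = 1712/252487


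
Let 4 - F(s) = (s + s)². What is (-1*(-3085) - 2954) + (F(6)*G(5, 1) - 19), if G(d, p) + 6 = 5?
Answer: 252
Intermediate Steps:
F(s) = 4 - 4*s² (F(s) = 4 - (s + s)² = 4 - (2*s)² = 4 - 4*s²)
G(d, p) = -1 (G(d, p) = -6 + 5 = -1)
(-1*(-3085) - 2954) + (F(6)*G(5, 1) - 19) = (-1*(-3085) - 2954) + ((4 - 4*6²)*(-1) - 19) = (3085 - 2954) + ((4 - 4*36)*(-1) - 19) = 131 + ((4 - 144)*(-1) - 19) = 131 + (-140*(-1) - 19) = 131 + (140 - 19) = 131 + 121 = 252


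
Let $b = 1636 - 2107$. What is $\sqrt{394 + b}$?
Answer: $i \sqrt{77} \approx 8.775 i$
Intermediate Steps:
$b = -471$ ($b = 1636 - 2107 = -471$)
$\sqrt{394 + b} = \sqrt{394 - 471} = \sqrt{-77} = i \sqrt{77}$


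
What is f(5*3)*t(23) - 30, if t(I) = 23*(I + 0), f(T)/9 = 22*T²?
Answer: 23566920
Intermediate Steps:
f(T) = 198*T² (f(T) = 9*(22*T²) = 198*T²)
t(I) = 23*I
f(5*3)*t(23) - 30 = (198*(5*3)²)*(23*23) - 30 = (198*15²)*529 - 30 = (198*225)*529 - 30 = 44550*529 - 30 = 23566950 - 30 = 23566920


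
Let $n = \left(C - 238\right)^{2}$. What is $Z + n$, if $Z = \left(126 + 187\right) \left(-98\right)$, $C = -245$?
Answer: $202615$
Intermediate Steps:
$Z = -30674$ ($Z = 313 \left(-98\right) = -30674$)
$n = 233289$ ($n = \left(-245 - 238\right)^{2} = \left(-483\right)^{2} = 233289$)
$Z + n = -30674 + 233289 = 202615$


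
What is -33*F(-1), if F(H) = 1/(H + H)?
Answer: 33/2 ≈ 16.500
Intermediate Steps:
F(H) = 1/(2*H)
-33*F(-1) = -33/(2*(-1)) = -33*(-1)/2 = -33*(-½) = 33/2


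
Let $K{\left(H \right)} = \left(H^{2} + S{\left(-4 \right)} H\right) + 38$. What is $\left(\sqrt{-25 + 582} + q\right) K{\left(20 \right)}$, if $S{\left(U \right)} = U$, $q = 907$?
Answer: $324706 + 358 \sqrt{557} \approx 3.3316 \cdot 10^{5}$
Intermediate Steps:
$K{\left(H \right)} = 38 + H^{2} - 4 H$ ($K{\left(H \right)} = \left(H^{2} - 4 H\right) + 38 = 38 + H^{2} - 4 H$)
$\left(\sqrt{-25 + 582} + q\right) K{\left(20 \right)} = \left(\sqrt{-25 + 582} + 907\right) \left(38 + 20^{2} - 80\right) = \left(\sqrt{557} + 907\right) \left(38 + 400 - 80\right) = \left(907 + \sqrt{557}\right) 358 = 324706 + 358 \sqrt{557}$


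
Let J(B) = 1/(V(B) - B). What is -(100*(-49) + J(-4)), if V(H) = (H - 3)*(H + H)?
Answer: 293999/60 ≈ 4900.0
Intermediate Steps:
V(H) = 2*H*(-3 + H) (V(H) = (-3 + H)*(2*H) = 2*H*(-3 + H))
J(B) = 1/(-B + 2*B*(-3 + B)) (J(B) = 1/(2*B*(-3 + B) - B) = 1/(-B + 2*B*(-3 + B)))
-(100*(-49) + J(-4)) = -(100*(-49) + 1/((-4)*(-7 + 2*(-4)))) = -(-4900 - 1/(4*(-7 - 8))) = -(-4900 - 1/4/(-15)) = -(-4900 - 1/4*(-1/15)) = -(-4900 + 1/60) = -1*(-293999/60) = 293999/60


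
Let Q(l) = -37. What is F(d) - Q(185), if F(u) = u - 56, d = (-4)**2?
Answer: -3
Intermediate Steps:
d = 16
F(u) = -56 + u
F(d) - Q(185) = (-56 + 16) - 1*(-37) = -40 + 37 = -3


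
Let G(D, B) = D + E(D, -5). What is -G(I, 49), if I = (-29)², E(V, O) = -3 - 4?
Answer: -834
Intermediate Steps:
E(V, O) = -7
I = 841
G(D, B) = -7 + D (G(D, B) = D - 7 = -7 + D)
-G(I, 49) = -(-7 + 841) = -1*834 = -834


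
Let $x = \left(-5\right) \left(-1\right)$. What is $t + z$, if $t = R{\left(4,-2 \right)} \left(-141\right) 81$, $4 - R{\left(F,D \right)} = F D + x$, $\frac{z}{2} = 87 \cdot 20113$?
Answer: $3419715$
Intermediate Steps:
$z = 3499662$ ($z = 2 \cdot 87 \cdot 20113 = 2 \cdot 1749831 = 3499662$)
$x = 5$
$R{\left(F,D \right)} = -1 - D F$ ($R{\left(F,D \right)} = 4 - \left(F D + 5\right) = 4 - \left(D F + 5\right) = 4 - \left(5 + D F\right) = -1 - D F$)
$t = -79947$ ($t = \left(-1 - \left(-2\right) 4\right) \left(-141\right) 81 = \left(-1 + 8\right) \left(-141\right) 81 = 7 \left(-141\right) 81 = \left(-987\right) 81 = -79947$)
$t + z = -79947 + 3499662 = 3419715$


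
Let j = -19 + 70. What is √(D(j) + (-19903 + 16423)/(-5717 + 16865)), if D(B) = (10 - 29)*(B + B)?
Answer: 2*I*√418210717/929 ≈ 44.026*I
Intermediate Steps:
j = 51
D(B) = -38*B
√(D(j) + (-19903 + 16423)/(-5717 + 16865)) = √(-38*51 + (-19903 + 16423)/(-5717 + 16865)) = √(-1938 - 3480/11148) = √(-1938 - 3480*1/11148) = √(-1938 - 290/929) = √(-1800692/929) = 2*I*√418210717/929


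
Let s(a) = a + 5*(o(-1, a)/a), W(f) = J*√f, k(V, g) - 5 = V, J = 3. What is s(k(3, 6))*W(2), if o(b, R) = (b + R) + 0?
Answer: 297*√2/8 ≈ 52.503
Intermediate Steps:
o(b, R) = R + b (o(b, R) = (R + b) + 0 = R + b)
k(V, g) = 5 + V
W(f) = 3*√f
s(a) = a + 5*(-1 + a)/a (s(a) = a + 5*((a - 1)/a) = a + 5*((-1 + a)/a) = a + 5*(-1 + a)/a)
s(k(3, 6))*W(2) = (5 + (5 + 3) - 5/(5 + 3))*(3*√2) = (5 + 8 - 5/8)*(3*√2) = 99*(3*√2)/8 = 297*√2/8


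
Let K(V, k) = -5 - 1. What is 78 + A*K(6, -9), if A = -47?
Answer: 360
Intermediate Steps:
K(V, k) = -6
78 + A*K(6, -9) = 78 - 47*(-6) = 78 + 282 = 360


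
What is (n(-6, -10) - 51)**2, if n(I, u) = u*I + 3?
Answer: 144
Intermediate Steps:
n(I, u) = 3 + I*u (n(I, u) = I*u + 3 = 3 + I*u)
(n(-6, -10) - 51)**2 = ((3 - 6*(-10)) - 51)**2 = ((3 + 60) - 51)**2 = (63 - 51)**2 = 12**2 = 144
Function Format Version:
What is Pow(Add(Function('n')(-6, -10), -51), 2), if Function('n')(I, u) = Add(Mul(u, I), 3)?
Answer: 144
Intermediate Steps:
Function('n')(I, u) = Add(3, Mul(I, u)) (Function('n')(I, u) = Add(Mul(I, u), 3) = Add(3, Mul(I, u)))
Pow(Add(Function('n')(-6, -10), -51), 2) = Pow(Add(Add(3, Mul(-6, -10)), -51), 2) = Pow(Add(Add(3, 60), -51), 2) = Pow(Add(63, -51), 2) = Pow(12, 2) = 144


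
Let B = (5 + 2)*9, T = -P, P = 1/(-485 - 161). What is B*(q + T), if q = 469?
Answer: 19087425/646 ≈ 29547.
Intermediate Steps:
P = -1/646 (P = 1/(-646) = -1/646 ≈ -0.0015480)
T = 1/646 (T = -1*(-1/646) = 1/646 ≈ 0.0015480)
B = 63 (B = 7*9 = 63)
B*(q + T) = 63*(469 + 1/646) = 63*(302975/646) = 19087425/646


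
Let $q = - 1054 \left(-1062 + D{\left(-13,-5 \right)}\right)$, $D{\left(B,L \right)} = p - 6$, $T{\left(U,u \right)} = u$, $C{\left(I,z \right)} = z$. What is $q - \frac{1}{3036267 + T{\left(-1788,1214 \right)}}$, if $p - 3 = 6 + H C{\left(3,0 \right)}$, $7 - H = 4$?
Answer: $\frac{3390393767465}{3037481} \approx 1.1162 \cdot 10^{6}$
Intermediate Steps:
$H = 3$ ($H = 7 - 4 = 3$)
$p = 9$ ($p = 3 + \left(6 + 3 \cdot 0\right) = 3 + \left(6 + 0\right) = 3 + 6 = 9$)
$D{\left(B,L \right)} = 3$ ($D{\left(B,L \right)} = 9 - 6 = 3$)
$q = 1116186$ ($q = - 1054 \left(-1062 + 3\right) = \left(-1054\right) \left(-1059\right) = 1116186$)
$q - \frac{1}{3036267 + T{\left(-1788,1214 \right)}} = 1116186 - \frac{1}{3036267 + 1214} = 1116186 - \frac{1}{3037481} = \frac{3390393767465}{3037481}$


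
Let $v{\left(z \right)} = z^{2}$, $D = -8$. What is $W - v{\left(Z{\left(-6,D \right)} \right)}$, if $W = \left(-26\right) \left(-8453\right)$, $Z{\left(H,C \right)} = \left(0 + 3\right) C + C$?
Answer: $218754$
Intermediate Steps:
$Z{\left(H,C \right)} = 4 C$ ($Z{\left(H,C \right)} = 3 C + C = 4 C$)
$W = 219778$
$W - v{\left(Z{\left(-6,D \right)} \right)} = 219778 - \left(4 \left(-8\right)\right)^{2} = 219778 - \left(-32\right)^{2} = 219778 - 1024 = 218754$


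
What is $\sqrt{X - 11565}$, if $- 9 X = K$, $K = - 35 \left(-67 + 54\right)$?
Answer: $\frac{2 i \sqrt{26135}}{3} \approx 107.78 i$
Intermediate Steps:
$K = 455$ ($K = \left(-35\right) \left(-13\right) = 455$)
$X = - \frac{455}{9}$ ($X = \left(- \frac{1}{9}\right) 455 = - \frac{455}{9} \approx -50.556$)
$\sqrt{X - 11565} = \sqrt{- \frac{455}{9} - 11565} = \sqrt{- \frac{104540}{9}} = \frac{2 i \sqrt{26135}}{3}$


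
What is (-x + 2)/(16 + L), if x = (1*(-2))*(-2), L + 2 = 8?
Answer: -1/11 ≈ -0.090909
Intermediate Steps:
L = 6 (L = -2 + 8 = 6)
x = 4 (x = -2*(-2) = 4)
(-x + 2)/(16 + L) = (-1*4 + 2)/(16 + 6) = (-4 + 2)/22 = -2*1/22 = -1/11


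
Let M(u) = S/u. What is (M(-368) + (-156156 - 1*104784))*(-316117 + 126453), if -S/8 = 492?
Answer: 1138244598336/23 ≈ 4.9489e+10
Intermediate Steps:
S = -3936 (S = -8*492 = -3936)
M(u) = -3936/u
(M(-368) + (-156156 - 1*104784))*(-316117 + 126453) = (-3936/(-368) + (-156156 - 1*104784))*(-316117 + 126453) = (-3936*(-1/368) + (-156156 - 104784))*(-189664) = (246/23 - 260940)*(-189664) = -6001374/23*(-189664) = 1138244598336/23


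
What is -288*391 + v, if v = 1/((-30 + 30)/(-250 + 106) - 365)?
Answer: -41101921/365 ≈ -1.1261e+5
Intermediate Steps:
v = -1/365 (v = 1/(0/(-144) - 365) = 1/(0*(-1/144) - 365) = 1/(0 - 365) = 1/(-365) = -1/365 ≈ -0.0027397)
-288*391 + v = -288*391 - 1/365 = -112608 - 1/365 = -41101921/365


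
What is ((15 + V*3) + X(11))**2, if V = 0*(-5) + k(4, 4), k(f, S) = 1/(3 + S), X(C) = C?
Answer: 34225/49 ≈ 698.47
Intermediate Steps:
V = 1/7 (V = 0*(-5) + 1/(3 + 4) = 0 + 1/7 = 1/7 ≈ 0.14286)
((15 + V*3) + X(11))**2 = ((15 + (1/7)*3) + 11)**2 = ((15 + 3/7) + 11)**2 = (108/7 + 11)**2 = (185/7)**2 = 34225/49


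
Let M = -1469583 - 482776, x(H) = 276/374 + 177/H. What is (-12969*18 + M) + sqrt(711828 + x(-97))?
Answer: -2185801 + sqrt(234207654966681)/18139 ≈ -2.1850e+6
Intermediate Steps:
x(H) = 138/187 + 177/H (x(H) = 276*(1/374) + 177/H = 138/187 + 177/H)
M = -1952359
(-12969*18 + M) + sqrt(711828 + x(-97)) = (-12969*18 - 1952359) + sqrt(711828 + (138/187 + 177/(-97))) = (-233442 - 1952359) + sqrt(711828 + (138/187 + 177*(-1/97))) = -2185801 + sqrt(711828 + (138/187 - 177/97)) = -2185801 + sqrt(711828 - 19713/18139) = -2185801 + sqrt(12911828379/18139) = -2185801 + sqrt(234207654966681)/18139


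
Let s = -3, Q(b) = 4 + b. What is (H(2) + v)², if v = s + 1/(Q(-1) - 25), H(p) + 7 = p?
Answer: 31329/484 ≈ 64.729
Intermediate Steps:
H(p) = -7 + p
v = -67/22 (v = -3 + 1/((4 - 1) - 25) = -3 + 1/(3 - 25) = -3 + 1/(-22) = -3 - 1/22 = -67/22 ≈ -3.0455)
(H(2) + v)² = ((-7 + 2) - 67/22)² = (-5 - 67/22)² = (-177/22)² = 31329/484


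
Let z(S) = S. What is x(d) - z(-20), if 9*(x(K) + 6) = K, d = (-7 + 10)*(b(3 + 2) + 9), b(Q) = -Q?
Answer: 46/3 ≈ 15.333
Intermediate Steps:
d = 12 (d = (-7 + 10)*(-(3 + 2) + 9) = 3*(-1*5 + 9) = 3*(-5 + 9) = 3*4 = 12)
x(K) = -6 + K/9
x(d) - z(-20) = (-6 + (⅑)*12) - 1*(-20) = (-6 + 4/3) + 20 = -14/3 + 20 = 46/3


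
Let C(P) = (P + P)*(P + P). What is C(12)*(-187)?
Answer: -107712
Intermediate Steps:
C(P) = 4*P**2 (C(P) = (2*P)*(2*P) = 4*P**2)
C(12)*(-187) = (4*12**2)*(-187) = (4*144)*(-187) = 576*(-187) = -107712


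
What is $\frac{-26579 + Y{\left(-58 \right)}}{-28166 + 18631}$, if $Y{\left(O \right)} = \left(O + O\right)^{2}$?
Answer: $\frac{13123}{9535} \approx 1.3763$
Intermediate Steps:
$Y{\left(O \right)} = 4 O^{2}$ ($Y{\left(O \right)} = \left(2 O\right)^{2} = 4 O^{2}$)
$\frac{-26579 + Y{\left(-58 \right)}}{-28166 + 18631} = \frac{-26579 + 4 \left(-58\right)^{2}}{-28166 + 18631} = \frac{-26579 + 4 \cdot 3364}{-9535} = \left(-26579 + 13456\right) \left(- \frac{1}{9535}\right) = \left(-13123\right) \left(- \frac{1}{9535}\right) = \frac{13123}{9535}$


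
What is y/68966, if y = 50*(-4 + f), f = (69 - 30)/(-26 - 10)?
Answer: -1525/413796 ≈ -0.0036854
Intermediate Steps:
f = -13/12 (f = 39/(-36) = 39*(-1/36) = -13/12 ≈ -1.0833)
y = -1525/6 (y = 50*(-4 - 13/12) = 50*(-61/12) = -1525/6 ≈ -254.17)
y/68966 = -1525/6/68966 = -1525/6*1/68966 = -1525/413796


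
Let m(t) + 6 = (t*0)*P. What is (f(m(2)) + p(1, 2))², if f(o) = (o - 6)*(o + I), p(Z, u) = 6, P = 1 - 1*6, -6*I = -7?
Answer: 4096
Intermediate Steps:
I = 7/6 (I = -⅙*(-7) = 7/6 ≈ 1.1667)
P = -5 (P = 1 - 6 = -5)
m(t) = -6 (m(t) = -6 + (t*0)*(-5) = -6 + 0*(-5) = -6 + 0 = -6)
f(o) = (-6 + o)*(7/6 + o) (f(o) = (o - 6)*(o + 7/6) = (-6 + o)*(7/6 + o))
(f(m(2)) + p(1, 2))² = ((-7 + (-6)² - 29/6*(-6)) + 6)² = ((-7 + 36 + 29) + 6)² = (58 + 6)² = 64² = 4096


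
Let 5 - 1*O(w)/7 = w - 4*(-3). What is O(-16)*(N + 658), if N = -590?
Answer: 4284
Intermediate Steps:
O(w) = -49 - 7*w (O(w) = 35 - 7*(w - 4*(-3)) = 35 - 7*(w + 12) = 35 - 7*(12 + w) = 35 + (-84 - 7*w) = -49 - 7*w)
O(-16)*(N + 658) = (-49 - 7*(-16))*(-590 + 658) = (-49 + 112)*68 = 63*68 = 4284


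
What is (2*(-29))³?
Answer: -195112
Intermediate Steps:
(2*(-29))³ = (-58)³ = -195112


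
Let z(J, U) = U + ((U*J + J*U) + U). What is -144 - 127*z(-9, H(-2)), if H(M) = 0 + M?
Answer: -4208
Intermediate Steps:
H(M) = M
z(J, U) = 2*U + 2*J*U (z(J, U) = U + ((J*U + J*U) + U) = U + (2*J*U + U) = U + (U + 2*J*U) = 2*U + 2*J*U)
-144 - 127*z(-9, H(-2)) = -144 - 254*(-2)*(1 - 9) = -144 - 254*(-2)*(-8) = -144 - 127*32 = -144 - 4064 = -4208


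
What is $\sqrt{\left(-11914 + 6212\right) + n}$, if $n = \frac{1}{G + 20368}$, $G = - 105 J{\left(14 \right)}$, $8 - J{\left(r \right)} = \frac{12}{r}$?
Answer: $\frac{i \sqrt{2194505479030}}{19618} \approx 75.512 i$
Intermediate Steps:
$J{\left(r \right)} = 8 - \frac{12}{r}$
$G = -750$ ($G = - 105 \left(8 - \frac{12}{14}\right) = - 105 \left(8 - \frac{6}{7}\right) = \left(-105\right) \frac{50}{7} = -750$)
$n = \frac{1}{19618}$ ($n = \frac{1}{-750 + 20368} = \frac{1}{19618} \approx 5.0974 \cdot 10^{-5}$)
$\sqrt{\left(-11914 + 6212\right) + n} = \sqrt{\left(-11914 + 6212\right) + \frac{1}{19618}} = \sqrt{-5702 + \frac{1}{19618}} = \sqrt{- \frac{111861835}{19618}} = \frac{i \sqrt{2194505479030}}{19618}$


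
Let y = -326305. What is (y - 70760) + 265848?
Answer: -131217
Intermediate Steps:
(y - 70760) + 265848 = (-326305 - 70760) + 265848 = -397065 + 265848 = -131217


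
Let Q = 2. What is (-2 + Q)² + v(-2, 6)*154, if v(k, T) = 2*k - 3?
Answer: -1078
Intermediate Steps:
v(k, T) = -3 + 2*k
(-2 + Q)² + v(-2, 6)*154 = (-2 + 2)² + (-3 + 2*(-2))*154 = 0² + (-3 - 4)*154 = 0 - 7*154 = 0 - 1078 = -1078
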